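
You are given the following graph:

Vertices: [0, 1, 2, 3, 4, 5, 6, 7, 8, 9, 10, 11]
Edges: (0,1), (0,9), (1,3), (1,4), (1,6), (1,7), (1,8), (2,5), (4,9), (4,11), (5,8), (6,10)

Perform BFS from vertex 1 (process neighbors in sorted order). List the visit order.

BFS from vertex 1 (neighbors processed in ascending order):
Visit order: 1, 0, 3, 4, 6, 7, 8, 9, 11, 10, 5, 2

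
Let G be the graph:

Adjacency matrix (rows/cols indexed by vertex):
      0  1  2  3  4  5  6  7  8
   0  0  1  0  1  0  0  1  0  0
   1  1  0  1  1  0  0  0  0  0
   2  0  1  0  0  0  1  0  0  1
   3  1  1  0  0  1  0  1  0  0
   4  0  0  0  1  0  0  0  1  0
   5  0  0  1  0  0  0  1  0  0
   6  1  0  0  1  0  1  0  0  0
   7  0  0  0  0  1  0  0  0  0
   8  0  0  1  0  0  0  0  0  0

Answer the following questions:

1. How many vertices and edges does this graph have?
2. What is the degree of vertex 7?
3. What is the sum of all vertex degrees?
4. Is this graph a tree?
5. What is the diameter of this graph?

Count: 9 vertices, 11 edges.
Vertex 7 has neighbors [4], degree = 1.
Handshaking lemma: 2 * 11 = 22.
A tree on 9 vertices has 8 edges. This graph has 11 edges (3 extra). Not a tree.
Diameter (longest shortest path) = 5.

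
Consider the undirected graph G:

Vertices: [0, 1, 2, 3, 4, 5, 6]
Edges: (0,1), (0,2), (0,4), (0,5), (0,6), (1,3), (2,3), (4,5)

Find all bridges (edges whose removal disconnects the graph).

A bridge is an edge whose removal increases the number of connected components.
Bridges found: (0,6)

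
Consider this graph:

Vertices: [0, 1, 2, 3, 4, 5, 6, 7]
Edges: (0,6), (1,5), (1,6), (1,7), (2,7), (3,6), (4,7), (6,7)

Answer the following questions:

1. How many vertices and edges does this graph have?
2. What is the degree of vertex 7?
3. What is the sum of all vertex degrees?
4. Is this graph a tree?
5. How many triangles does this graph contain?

Count: 8 vertices, 8 edges.
Vertex 7 has neighbors [1, 2, 4, 6], degree = 4.
Handshaking lemma: 2 * 8 = 16.
A tree on 8 vertices has 7 edges. This graph has 8 edges (1 extra). Not a tree.
Number of triangles = 1.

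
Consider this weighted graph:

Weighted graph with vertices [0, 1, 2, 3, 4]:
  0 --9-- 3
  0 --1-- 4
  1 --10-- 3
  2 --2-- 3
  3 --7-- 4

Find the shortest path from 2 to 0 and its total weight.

Using Dijkstra's algorithm from vertex 2:
Shortest path: 2 -> 3 -> 4 -> 0
Total weight: 2 + 7 + 1 = 10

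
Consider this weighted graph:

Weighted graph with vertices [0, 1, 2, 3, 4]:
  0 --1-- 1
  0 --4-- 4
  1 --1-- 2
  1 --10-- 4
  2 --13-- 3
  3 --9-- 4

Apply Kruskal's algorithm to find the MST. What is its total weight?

Applying Kruskal's algorithm (sort edges by weight, add if no cycle):
  Add (0,1) w=1
  Add (1,2) w=1
  Add (0,4) w=4
  Add (3,4) w=9
  Skip (1,4) w=10 (creates cycle)
  Skip (2,3) w=13 (creates cycle)
MST weight = 15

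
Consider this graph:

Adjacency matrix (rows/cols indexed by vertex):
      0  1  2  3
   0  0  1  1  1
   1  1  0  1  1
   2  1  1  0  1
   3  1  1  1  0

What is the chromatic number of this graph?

The graph has a maximum clique of size 4 (lower bound on chromatic number).
A valid 4-coloring: {0: 0, 1: 1, 2: 2, 3: 3}.
Chromatic number = 4.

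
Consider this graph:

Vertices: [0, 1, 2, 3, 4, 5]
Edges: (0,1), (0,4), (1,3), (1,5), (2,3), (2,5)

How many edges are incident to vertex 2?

Vertex 2 has neighbors [3, 5], so deg(2) = 2.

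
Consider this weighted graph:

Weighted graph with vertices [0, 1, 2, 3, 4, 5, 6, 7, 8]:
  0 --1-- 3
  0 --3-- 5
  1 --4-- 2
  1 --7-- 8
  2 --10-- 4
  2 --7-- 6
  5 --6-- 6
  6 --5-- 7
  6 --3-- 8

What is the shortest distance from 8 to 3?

Using Dijkstra's algorithm from vertex 8:
Shortest path: 8 -> 6 -> 5 -> 0 -> 3
Total weight: 3 + 6 + 3 + 1 = 13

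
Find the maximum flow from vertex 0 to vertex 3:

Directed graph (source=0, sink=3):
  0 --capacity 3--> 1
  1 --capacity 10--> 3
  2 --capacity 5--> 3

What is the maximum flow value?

Computing max flow:
  Flow on (0->1): 3/3
  Flow on (1->3): 3/10
Maximum flow = 3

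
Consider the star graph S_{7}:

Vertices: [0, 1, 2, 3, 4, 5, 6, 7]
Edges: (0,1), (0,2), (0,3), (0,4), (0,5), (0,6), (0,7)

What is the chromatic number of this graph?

S_{7} has one hub adjacent to 7 leaves; leaves are pairwise non-adjacent.
Color the hub 0 and every leaf 1.
Chromatic number = 2.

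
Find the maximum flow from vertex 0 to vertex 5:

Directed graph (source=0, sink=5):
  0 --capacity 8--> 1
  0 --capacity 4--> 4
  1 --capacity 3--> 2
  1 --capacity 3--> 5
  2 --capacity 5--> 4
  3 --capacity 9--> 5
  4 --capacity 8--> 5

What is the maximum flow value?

Computing max flow:
  Flow on (0->1): 6/8
  Flow on (0->4): 4/4
  Flow on (1->2): 3/3
  Flow on (1->5): 3/3
  Flow on (2->4): 3/5
  Flow on (4->5): 7/8
Maximum flow = 10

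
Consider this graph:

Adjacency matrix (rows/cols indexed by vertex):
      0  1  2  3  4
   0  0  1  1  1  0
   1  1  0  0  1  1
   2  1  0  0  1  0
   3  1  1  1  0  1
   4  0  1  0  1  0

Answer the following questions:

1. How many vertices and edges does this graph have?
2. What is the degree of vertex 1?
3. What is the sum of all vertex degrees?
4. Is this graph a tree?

Count: 5 vertices, 7 edges.
Vertex 1 has neighbors [0, 3, 4], degree = 3.
Handshaking lemma: 2 * 7 = 14.
A tree on 5 vertices has 4 edges. This graph has 7 edges (3 extra). Not a tree.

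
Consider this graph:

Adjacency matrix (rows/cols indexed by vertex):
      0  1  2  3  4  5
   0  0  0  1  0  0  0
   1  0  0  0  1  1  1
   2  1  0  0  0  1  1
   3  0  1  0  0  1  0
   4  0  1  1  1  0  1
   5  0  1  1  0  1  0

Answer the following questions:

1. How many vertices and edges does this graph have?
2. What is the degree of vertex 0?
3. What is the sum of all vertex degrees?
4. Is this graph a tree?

Count: 6 vertices, 8 edges.
Vertex 0 has neighbors [2], degree = 1.
Handshaking lemma: 2 * 8 = 16.
A tree on 6 vertices has 5 edges. This graph has 8 edges (3 extra). Not a tree.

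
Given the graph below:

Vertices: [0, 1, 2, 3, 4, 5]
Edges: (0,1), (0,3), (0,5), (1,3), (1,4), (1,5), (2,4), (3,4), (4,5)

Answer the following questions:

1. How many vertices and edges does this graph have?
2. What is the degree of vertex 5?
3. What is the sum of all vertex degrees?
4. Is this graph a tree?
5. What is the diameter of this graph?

Count: 6 vertices, 9 edges.
Vertex 5 has neighbors [0, 1, 4], degree = 3.
Handshaking lemma: 2 * 9 = 18.
A tree on 6 vertices has 5 edges. This graph has 9 edges (4 extra). Not a tree.
Diameter (longest shortest path) = 3.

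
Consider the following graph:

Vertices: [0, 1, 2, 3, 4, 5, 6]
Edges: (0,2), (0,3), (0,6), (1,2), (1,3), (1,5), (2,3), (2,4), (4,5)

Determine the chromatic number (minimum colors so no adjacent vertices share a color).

The graph has a maximum clique of size 3 (lower bound on chromatic number).
A valid 3-coloring: {0: 1, 1: 1, 2: 0, 3: 2, 4: 1, 5: 0, 6: 0}.
Chromatic number = 3.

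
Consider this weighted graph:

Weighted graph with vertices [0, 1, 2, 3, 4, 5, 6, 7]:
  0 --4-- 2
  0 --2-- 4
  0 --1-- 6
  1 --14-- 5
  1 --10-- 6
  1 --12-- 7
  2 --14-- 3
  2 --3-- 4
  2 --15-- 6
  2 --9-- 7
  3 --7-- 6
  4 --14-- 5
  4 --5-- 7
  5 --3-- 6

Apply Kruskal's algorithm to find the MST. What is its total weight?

Applying Kruskal's algorithm (sort edges by weight, add if no cycle):
  Add (0,6) w=1
  Add (0,4) w=2
  Add (2,4) w=3
  Add (5,6) w=3
  Skip (0,2) w=4 (creates cycle)
  Add (4,7) w=5
  Add (3,6) w=7
  Skip (2,7) w=9 (creates cycle)
  Add (1,6) w=10
  Skip (1,7) w=12 (creates cycle)
  Skip (1,5) w=14 (creates cycle)
  Skip (2,3) w=14 (creates cycle)
  Skip (4,5) w=14 (creates cycle)
  Skip (2,6) w=15 (creates cycle)
MST weight = 31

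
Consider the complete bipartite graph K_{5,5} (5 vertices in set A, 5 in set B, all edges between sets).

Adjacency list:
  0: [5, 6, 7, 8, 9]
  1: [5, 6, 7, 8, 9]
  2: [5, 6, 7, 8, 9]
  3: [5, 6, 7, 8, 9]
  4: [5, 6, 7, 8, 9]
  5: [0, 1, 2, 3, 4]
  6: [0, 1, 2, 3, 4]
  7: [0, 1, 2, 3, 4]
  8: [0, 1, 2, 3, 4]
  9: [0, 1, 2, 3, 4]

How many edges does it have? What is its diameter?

K_{5,5} has 5 * 5 = 25 edges.
Any vertex reaches any opposite-side vertex in 1 step; same-side vertices reach in 2 steps via any opposite-side vertex.
Diameter = 2.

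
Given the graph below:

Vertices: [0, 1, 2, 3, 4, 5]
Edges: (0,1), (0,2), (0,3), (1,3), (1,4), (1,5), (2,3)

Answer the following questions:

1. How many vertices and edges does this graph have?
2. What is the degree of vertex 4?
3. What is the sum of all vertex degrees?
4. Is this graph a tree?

Count: 6 vertices, 7 edges.
Vertex 4 has neighbors [1], degree = 1.
Handshaking lemma: 2 * 7 = 14.
A tree on 6 vertices has 5 edges. This graph has 7 edges (2 extra). Not a tree.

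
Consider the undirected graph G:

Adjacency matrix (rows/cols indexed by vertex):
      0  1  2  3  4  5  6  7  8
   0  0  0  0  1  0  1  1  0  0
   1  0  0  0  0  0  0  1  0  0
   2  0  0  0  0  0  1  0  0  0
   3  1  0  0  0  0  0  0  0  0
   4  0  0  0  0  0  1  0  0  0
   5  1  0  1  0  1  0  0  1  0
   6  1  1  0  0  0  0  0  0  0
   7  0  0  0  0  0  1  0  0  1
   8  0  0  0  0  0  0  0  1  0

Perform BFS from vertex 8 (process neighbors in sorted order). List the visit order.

BFS from vertex 8 (neighbors processed in ascending order):
Visit order: 8, 7, 5, 0, 2, 4, 3, 6, 1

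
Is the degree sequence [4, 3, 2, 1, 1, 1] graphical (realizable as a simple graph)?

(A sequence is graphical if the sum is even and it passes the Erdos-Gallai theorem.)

Sum of degrees = 12. Sum is even and passes Erdos-Gallai. The sequence IS graphical.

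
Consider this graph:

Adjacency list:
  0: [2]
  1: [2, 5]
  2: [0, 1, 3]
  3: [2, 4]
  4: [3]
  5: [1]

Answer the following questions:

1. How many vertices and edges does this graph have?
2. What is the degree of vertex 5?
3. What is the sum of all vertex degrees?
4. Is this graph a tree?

Count: 6 vertices, 5 edges.
Vertex 5 has neighbors [1], degree = 1.
Handshaking lemma: 2 * 5 = 10.
A graph is a tree iff it is connected and has exactly n-1 edges. This graph is connected (all 6 vertices in one component) and has 6-1 = 5 edges. It is a tree.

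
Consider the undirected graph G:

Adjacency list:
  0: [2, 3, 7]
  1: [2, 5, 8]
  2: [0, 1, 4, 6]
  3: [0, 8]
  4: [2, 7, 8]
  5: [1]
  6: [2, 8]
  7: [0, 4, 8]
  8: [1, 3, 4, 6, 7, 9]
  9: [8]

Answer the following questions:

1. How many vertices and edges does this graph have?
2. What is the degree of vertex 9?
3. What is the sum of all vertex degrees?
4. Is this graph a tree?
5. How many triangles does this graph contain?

Count: 10 vertices, 14 edges.
Vertex 9 has neighbors [8], degree = 1.
Handshaking lemma: 2 * 14 = 28.
A tree on 10 vertices has 9 edges. This graph has 14 edges (5 extra). Not a tree.
Number of triangles = 1.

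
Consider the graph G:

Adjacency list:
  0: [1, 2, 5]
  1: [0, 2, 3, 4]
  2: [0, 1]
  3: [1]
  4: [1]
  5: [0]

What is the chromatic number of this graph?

The graph has a maximum clique of size 3 (lower bound on chromatic number).
A valid 3-coloring: {0: 1, 1: 0, 2: 2, 3: 1, 4: 1, 5: 0}.
Chromatic number = 3.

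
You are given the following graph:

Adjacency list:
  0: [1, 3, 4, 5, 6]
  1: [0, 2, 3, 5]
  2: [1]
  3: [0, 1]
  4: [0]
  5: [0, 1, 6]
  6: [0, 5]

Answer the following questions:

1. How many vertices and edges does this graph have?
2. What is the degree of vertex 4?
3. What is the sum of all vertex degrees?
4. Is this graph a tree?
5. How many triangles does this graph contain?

Count: 7 vertices, 9 edges.
Vertex 4 has neighbors [0], degree = 1.
Handshaking lemma: 2 * 9 = 18.
A tree on 7 vertices has 6 edges. This graph has 9 edges (3 extra). Not a tree.
Number of triangles = 3.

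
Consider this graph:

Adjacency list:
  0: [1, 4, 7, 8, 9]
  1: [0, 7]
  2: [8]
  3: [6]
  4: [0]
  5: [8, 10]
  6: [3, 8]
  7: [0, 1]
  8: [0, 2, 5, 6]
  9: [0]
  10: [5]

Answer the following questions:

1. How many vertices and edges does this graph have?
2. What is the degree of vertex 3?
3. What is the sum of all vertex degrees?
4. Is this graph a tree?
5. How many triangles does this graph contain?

Count: 11 vertices, 11 edges.
Vertex 3 has neighbors [6], degree = 1.
Handshaking lemma: 2 * 11 = 22.
A tree on 11 vertices has 10 edges. This graph has 11 edges (1 extra). Not a tree.
Number of triangles = 1.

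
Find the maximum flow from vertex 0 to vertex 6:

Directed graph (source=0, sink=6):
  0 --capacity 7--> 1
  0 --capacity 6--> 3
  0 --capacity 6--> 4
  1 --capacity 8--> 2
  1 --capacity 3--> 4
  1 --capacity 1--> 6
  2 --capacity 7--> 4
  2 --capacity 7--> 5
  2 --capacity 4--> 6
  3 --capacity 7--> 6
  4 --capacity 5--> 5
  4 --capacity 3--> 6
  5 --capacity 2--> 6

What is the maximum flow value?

Computing max flow:
  Flow on (0->1): 5/7
  Flow on (0->3): 6/6
  Flow on (0->4): 5/6
  Flow on (1->2): 4/8
  Flow on (1->6): 1/1
  Flow on (2->6): 4/4
  Flow on (3->6): 6/7
  Flow on (4->5): 2/5
  Flow on (4->6): 3/3
  Flow on (5->6): 2/2
Maximum flow = 16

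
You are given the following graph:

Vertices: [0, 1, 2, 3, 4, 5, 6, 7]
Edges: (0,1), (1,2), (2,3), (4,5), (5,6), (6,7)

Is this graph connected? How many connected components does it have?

Checking connectivity: the graph has 2 connected component(s).
Components: [[0, 1, 2, 3], [4, 5, 6, 7]]. The graph is NOT connected.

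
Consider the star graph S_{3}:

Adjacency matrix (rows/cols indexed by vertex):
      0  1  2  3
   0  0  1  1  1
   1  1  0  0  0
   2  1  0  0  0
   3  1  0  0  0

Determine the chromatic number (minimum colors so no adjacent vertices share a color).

S_{3} has one hub adjacent to 3 leaves; leaves are pairwise non-adjacent.
Color the hub 0 and every leaf 1.
Chromatic number = 2.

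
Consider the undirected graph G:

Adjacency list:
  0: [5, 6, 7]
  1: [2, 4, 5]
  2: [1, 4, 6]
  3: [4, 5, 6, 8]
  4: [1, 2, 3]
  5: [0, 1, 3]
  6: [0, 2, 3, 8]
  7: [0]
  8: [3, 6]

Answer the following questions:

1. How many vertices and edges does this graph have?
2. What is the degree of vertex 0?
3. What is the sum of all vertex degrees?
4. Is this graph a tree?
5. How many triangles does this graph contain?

Count: 9 vertices, 13 edges.
Vertex 0 has neighbors [5, 6, 7], degree = 3.
Handshaking lemma: 2 * 13 = 26.
A tree on 9 vertices has 8 edges. This graph has 13 edges (5 extra). Not a tree.
Number of triangles = 2.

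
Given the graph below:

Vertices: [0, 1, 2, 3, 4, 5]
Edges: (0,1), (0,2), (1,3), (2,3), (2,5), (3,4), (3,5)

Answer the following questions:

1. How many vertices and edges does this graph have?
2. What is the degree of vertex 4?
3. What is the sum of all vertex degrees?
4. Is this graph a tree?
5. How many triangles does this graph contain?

Count: 6 vertices, 7 edges.
Vertex 4 has neighbors [3], degree = 1.
Handshaking lemma: 2 * 7 = 14.
A tree on 6 vertices has 5 edges. This graph has 7 edges (2 extra). Not a tree.
Number of triangles = 1.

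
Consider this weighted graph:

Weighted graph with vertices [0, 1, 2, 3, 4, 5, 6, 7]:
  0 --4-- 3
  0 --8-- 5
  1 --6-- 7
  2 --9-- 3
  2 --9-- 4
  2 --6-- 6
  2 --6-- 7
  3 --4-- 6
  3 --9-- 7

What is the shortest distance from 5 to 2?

Using Dijkstra's algorithm from vertex 5:
Shortest path: 5 -> 0 -> 3 -> 2
Total weight: 8 + 4 + 9 = 21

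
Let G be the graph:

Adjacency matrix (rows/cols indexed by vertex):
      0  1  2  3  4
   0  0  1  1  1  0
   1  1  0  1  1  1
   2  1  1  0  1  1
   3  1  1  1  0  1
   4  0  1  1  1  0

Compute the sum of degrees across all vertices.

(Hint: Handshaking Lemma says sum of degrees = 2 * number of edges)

Count edges: 9 edges.
By Handshaking Lemma: sum of degrees = 2 * 9 = 18.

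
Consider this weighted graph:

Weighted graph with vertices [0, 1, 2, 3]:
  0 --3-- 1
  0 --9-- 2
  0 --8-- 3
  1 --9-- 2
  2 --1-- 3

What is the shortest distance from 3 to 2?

Using Dijkstra's algorithm from vertex 3:
Shortest path: 3 -> 2
Total weight: 1 = 1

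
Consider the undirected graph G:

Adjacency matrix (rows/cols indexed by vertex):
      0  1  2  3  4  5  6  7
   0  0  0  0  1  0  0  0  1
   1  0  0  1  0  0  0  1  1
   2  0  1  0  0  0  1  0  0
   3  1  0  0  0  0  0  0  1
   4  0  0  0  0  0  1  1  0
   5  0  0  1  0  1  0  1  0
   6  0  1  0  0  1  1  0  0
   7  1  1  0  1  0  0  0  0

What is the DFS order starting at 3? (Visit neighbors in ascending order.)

DFS from vertex 3 (neighbors processed in ascending order):
Visit order: 3, 0, 7, 1, 2, 5, 4, 6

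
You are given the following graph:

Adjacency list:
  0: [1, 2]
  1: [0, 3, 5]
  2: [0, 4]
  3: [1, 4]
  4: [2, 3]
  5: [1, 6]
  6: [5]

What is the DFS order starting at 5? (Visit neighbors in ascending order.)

DFS from vertex 5 (neighbors processed in ascending order):
Visit order: 5, 1, 0, 2, 4, 3, 6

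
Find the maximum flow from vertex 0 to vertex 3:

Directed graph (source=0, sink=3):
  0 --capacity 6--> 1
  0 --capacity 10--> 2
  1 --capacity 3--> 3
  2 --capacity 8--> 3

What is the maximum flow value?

Computing max flow:
  Flow on (0->1): 3/6
  Flow on (0->2): 8/10
  Flow on (1->3): 3/3
  Flow on (2->3): 8/8
Maximum flow = 11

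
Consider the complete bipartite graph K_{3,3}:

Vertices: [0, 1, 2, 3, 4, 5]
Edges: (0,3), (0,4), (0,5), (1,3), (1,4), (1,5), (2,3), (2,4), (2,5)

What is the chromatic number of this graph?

K_{3,3} is bipartite: vertices split into two independent sets of size 3 and 3.
Color one set 0, the other 1. No adjacent vertices share a color.
Chromatic number = 2.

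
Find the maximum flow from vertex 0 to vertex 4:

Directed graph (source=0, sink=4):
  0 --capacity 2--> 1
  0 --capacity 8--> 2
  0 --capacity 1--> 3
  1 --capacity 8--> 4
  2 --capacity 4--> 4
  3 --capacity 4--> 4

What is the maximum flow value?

Computing max flow:
  Flow on (0->1): 2/2
  Flow on (0->2): 4/8
  Flow on (0->3): 1/1
  Flow on (1->4): 2/8
  Flow on (2->4): 4/4
  Flow on (3->4): 1/4
Maximum flow = 7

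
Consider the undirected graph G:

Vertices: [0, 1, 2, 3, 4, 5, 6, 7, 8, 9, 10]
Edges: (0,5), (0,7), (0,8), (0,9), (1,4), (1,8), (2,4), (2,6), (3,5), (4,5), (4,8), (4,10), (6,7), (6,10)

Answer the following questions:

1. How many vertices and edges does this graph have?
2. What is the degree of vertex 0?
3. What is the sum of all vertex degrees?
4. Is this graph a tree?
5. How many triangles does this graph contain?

Count: 11 vertices, 14 edges.
Vertex 0 has neighbors [5, 7, 8, 9], degree = 4.
Handshaking lemma: 2 * 14 = 28.
A tree on 11 vertices has 10 edges. This graph has 14 edges (4 extra). Not a tree.
Number of triangles = 1.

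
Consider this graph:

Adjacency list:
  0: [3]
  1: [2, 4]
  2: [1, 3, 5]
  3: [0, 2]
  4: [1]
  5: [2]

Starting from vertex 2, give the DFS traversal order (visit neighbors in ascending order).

DFS from vertex 2 (neighbors processed in ascending order):
Visit order: 2, 1, 4, 3, 0, 5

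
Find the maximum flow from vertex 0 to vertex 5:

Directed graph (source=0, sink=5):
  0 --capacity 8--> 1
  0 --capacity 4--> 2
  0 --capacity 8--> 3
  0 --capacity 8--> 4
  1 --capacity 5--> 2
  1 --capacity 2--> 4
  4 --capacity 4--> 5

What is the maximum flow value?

Computing max flow:
  Flow on (0->1): 2/8
  Flow on (0->4): 2/8
  Flow on (1->4): 2/2
  Flow on (4->5): 4/4
Maximum flow = 4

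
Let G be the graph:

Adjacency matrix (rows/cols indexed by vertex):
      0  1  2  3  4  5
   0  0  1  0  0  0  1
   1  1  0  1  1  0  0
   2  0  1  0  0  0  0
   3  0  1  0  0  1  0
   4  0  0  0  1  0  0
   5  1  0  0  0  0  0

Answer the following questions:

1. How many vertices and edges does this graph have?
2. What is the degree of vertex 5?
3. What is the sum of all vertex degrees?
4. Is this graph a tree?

Count: 6 vertices, 5 edges.
Vertex 5 has neighbors [0], degree = 1.
Handshaking lemma: 2 * 5 = 10.
A graph is a tree iff it is connected and has exactly n-1 edges. This graph is connected (all 6 vertices in one component) and has 6-1 = 5 edges. It is a tree.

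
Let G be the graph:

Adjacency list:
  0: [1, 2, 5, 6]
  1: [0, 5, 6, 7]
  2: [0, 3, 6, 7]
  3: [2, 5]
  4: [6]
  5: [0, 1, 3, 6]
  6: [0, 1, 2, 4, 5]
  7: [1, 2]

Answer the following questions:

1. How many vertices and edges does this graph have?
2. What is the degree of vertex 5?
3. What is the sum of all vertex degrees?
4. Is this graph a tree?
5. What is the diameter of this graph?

Count: 8 vertices, 13 edges.
Vertex 5 has neighbors [0, 1, 3, 6], degree = 4.
Handshaking lemma: 2 * 13 = 26.
A tree on 8 vertices has 7 edges. This graph has 13 edges (6 extra). Not a tree.
Diameter (longest shortest path) = 3.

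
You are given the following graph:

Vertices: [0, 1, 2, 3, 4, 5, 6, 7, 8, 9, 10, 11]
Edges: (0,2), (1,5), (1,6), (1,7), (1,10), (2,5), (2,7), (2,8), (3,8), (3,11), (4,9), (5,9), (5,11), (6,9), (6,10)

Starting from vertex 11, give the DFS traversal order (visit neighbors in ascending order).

DFS from vertex 11 (neighbors processed in ascending order):
Visit order: 11, 3, 8, 2, 0, 5, 1, 6, 9, 4, 10, 7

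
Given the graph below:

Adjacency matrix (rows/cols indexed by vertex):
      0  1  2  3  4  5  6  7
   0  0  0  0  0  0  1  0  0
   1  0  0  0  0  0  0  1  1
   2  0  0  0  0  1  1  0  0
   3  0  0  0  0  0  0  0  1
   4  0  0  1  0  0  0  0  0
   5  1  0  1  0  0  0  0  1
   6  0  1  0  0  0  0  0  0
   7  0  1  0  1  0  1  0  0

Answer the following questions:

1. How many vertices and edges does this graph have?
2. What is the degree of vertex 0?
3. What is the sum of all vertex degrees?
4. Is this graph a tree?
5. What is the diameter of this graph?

Count: 8 vertices, 7 edges.
Vertex 0 has neighbors [5], degree = 1.
Handshaking lemma: 2 * 7 = 14.
A graph is a tree iff it is connected and has exactly n-1 edges. This graph is connected (all 8 vertices in one component) and has 8-1 = 7 edges. It is a tree.
Diameter (longest shortest path) = 5.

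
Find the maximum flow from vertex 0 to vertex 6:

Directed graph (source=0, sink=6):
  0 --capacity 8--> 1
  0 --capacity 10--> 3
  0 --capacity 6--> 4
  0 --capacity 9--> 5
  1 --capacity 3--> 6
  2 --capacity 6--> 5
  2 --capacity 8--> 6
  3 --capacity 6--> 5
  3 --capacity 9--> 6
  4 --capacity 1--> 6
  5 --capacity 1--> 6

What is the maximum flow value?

Computing max flow:
  Flow on (0->1): 3/8
  Flow on (0->3): 9/10
  Flow on (0->4): 1/6
  Flow on (0->5): 1/9
  Flow on (1->6): 3/3
  Flow on (3->6): 9/9
  Flow on (4->6): 1/1
  Flow on (5->6): 1/1
Maximum flow = 14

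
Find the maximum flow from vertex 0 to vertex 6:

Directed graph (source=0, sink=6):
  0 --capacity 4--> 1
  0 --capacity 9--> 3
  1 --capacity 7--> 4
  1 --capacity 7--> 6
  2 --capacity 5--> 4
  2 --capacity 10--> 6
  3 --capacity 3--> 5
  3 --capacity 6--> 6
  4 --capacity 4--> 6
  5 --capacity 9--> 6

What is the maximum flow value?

Computing max flow:
  Flow on (0->1): 4/4
  Flow on (0->3): 9/9
  Flow on (1->6): 4/7
  Flow on (3->5): 3/3
  Flow on (3->6): 6/6
  Flow on (5->6): 3/9
Maximum flow = 13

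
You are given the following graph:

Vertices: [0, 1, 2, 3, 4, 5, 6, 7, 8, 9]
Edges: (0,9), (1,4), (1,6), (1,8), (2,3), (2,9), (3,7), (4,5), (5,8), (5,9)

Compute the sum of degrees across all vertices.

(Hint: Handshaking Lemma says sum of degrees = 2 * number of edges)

Count edges: 10 edges.
By Handshaking Lemma: sum of degrees = 2 * 10 = 20.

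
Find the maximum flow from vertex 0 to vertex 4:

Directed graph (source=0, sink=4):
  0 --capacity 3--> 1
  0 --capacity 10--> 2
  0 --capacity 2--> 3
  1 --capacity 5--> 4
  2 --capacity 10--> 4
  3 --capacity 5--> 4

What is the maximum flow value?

Computing max flow:
  Flow on (0->1): 3/3
  Flow on (0->2): 10/10
  Flow on (0->3): 2/2
  Flow on (1->4): 3/5
  Flow on (2->4): 10/10
  Flow on (3->4): 2/5
Maximum flow = 15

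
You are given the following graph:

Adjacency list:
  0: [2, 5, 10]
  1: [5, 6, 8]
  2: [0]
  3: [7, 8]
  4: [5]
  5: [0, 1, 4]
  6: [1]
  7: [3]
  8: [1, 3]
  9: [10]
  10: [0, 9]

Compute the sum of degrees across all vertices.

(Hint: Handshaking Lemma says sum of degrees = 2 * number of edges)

Count edges: 10 edges.
By Handshaking Lemma: sum of degrees = 2 * 10 = 20.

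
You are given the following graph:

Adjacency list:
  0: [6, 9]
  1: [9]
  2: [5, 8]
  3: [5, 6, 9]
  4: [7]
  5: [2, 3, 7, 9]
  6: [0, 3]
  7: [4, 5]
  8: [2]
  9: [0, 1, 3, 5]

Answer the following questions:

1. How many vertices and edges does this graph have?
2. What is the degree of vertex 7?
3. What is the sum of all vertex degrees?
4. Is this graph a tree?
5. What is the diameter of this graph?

Count: 10 vertices, 11 edges.
Vertex 7 has neighbors [4, 5], degree = 2.
Handshaking lemma: 2 * 11 = 22.
A tree on 10 vertices has 9 edges. This graph has 11 edges (2 extra). Not a tree.
Diameter (longest shortest path) = 4.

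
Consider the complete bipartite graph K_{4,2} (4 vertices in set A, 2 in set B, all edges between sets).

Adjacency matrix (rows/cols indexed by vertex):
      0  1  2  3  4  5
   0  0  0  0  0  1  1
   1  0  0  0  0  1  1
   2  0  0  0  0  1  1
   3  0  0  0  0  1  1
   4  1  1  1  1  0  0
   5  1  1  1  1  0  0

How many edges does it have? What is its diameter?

K_{4,2} has 4 * 2 = 8 edges.
Any vertex reaches any opposite-side vertex in 1 step; same-side vertices reach in 2 steps via any opposite-side vertex.
Diameter = 2.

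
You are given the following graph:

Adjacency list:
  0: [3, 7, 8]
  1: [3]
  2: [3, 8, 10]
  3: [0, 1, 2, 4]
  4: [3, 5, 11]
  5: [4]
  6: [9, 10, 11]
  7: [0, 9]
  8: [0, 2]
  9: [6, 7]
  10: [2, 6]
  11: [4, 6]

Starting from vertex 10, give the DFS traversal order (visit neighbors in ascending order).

DFS from vertex 10 (neighbors processed in ascending order):
Visit order: 10, 2, 3, 0, 7, 9, 6, 11, 4, 5, 8, 1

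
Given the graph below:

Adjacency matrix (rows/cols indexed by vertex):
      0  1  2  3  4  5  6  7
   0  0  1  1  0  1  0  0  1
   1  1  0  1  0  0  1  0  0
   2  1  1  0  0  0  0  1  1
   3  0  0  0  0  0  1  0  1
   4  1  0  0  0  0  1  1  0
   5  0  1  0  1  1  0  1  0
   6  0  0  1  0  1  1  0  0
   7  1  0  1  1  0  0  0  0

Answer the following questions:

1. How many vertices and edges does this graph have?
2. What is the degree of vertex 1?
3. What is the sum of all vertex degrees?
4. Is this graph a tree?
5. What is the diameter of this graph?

Count: 8 vertices, 13 edges.
Vertex 1 has neighbors [0, 2, 5], degree = 3.
Handshaking lemma: 2 * 13 = 26.
A tree on 8 vertices has 7 edges. This graph has 13 edges (6 extra). Not a tree.
Diameter (longest shortest path) = 2.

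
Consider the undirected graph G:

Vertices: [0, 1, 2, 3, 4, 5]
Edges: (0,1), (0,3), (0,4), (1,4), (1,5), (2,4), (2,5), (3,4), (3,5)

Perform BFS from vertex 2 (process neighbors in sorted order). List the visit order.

BFS from vertex 2 (neighbors processed in ascending order):
Visit order: 2, 4, 5, 0, 1, 3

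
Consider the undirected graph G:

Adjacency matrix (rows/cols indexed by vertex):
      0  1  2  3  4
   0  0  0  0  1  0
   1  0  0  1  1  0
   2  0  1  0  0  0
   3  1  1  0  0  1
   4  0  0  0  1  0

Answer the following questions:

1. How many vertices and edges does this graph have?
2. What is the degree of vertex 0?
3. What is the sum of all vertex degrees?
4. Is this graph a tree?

Count: 5 vertices, 4 edges.
Vertex 0 has neighbors [3], degree = 1.
Handshaking lemma: 2 * 4 = 8.
A graph is a tree iff it is connected and has exactly n-1 edges. This graph is connected (all 5 vertices in one component) and has 5-1 = 4 edges. It is a tree.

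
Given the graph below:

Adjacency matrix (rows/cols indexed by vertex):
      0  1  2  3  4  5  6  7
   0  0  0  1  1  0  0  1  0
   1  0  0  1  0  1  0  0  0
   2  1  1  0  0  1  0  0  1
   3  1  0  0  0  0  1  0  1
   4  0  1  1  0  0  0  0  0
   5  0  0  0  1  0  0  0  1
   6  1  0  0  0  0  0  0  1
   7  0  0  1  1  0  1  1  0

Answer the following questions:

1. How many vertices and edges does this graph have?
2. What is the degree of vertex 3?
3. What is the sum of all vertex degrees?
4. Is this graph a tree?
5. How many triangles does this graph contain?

Count: 8 vertices, 11 edges.
Vertex 3 has neighbors [0, 5, 7], degree = 3.
Handshaking lemma: 2 * 11 = 22.
A tree on 8 vertices has 7 edges. This graph has 11 edges (4 extra). Not a tree.
Number of triangles = 2.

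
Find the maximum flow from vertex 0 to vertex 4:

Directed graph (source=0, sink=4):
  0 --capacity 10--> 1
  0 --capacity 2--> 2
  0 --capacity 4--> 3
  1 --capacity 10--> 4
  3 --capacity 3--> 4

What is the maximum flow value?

Computing max flow:
  Flow on (0->1): 10/10
  Flow on (0->3): 3/4
  Flow on (1->4): 10/10
  Flow on (3->4): 3/3
Maximum flow = 13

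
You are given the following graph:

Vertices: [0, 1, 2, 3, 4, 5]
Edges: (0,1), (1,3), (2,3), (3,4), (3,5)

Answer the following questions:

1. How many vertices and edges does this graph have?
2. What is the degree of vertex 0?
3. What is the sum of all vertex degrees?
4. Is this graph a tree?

Count: 6 vertices, 5 edges.
Vertex 0 has neighbors [1], degree = 1.
Handshaking lemma: 2 * 5 = 10.
A graph is a tree iff it is connected and has exactly n-1 edges. This graph is connected (all 6 vertices in one component) and has 6-1 = 5 edges. It is a tree.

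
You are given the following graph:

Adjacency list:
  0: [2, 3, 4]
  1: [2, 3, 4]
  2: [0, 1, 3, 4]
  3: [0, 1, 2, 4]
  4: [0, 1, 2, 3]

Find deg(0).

Vertex 0 has neighbors [2, 3, 4], so deg(0) = 3.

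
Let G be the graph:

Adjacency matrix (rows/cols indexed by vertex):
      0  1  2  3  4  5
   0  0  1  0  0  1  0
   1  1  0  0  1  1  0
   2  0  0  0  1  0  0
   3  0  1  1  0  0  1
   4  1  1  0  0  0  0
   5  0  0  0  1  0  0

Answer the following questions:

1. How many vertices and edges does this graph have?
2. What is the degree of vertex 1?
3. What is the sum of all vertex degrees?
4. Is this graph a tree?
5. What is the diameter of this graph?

Count: 6 vertices, 6 edges.
Vertex 1 has neighbors [0, 3, 4], degree = 3.
Handshaking lemma: 2 * 6 = 12.
A tree on 6 vertices has 5 edges. This graph has 6 edges (1 extra). Not a tree.
Diameter (longest shortest path) = 3.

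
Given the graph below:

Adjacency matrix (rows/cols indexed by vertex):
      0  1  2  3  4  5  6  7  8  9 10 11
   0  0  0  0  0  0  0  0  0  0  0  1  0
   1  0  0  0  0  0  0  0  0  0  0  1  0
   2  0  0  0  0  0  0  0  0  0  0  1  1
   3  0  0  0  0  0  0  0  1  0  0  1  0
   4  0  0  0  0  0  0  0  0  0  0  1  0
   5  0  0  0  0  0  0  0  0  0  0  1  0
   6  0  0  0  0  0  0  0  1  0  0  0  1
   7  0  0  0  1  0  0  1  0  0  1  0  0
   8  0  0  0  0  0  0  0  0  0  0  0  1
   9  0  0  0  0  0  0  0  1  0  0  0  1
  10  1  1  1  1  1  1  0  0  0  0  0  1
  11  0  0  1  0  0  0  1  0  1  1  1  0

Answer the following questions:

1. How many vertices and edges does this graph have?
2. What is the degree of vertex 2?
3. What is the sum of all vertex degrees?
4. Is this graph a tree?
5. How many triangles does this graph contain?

Count: 12 vertices, 14 edges.
Vertex 2 has neighbors [10, 11], degree = 2.
Handshaking lemma: 2 * 14 = 28.
A tree on 12 vertices has 11 edges. This graph has 14 edges (3 extra). Not a tree.
Number of triangles = 1.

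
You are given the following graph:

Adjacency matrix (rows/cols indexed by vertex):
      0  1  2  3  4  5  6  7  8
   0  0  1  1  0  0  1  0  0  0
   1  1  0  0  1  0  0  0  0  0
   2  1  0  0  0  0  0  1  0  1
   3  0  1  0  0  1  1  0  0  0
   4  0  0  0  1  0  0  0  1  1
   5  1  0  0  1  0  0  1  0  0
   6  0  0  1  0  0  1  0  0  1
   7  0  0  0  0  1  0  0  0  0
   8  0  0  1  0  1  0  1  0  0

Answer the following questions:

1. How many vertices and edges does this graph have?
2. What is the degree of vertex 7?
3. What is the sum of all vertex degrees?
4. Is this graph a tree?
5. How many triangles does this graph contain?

Count: 9 vertices, 12 edges.
Vertex 7 has neighbors [4], degree = 1.
Handshaking lemma: 2 * 12 = 24.
A tree on 9 vertices has 8 edges. This graph has 12 edges (4 extra). Not a tree.
Number of triangles = 1.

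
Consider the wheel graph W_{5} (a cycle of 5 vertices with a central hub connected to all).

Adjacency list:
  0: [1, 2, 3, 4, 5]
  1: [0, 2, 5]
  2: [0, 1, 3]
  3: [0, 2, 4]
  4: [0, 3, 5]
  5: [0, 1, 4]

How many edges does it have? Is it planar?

Wheel graph W_{5}: 5 cycle edges + 5 spoke edges = 10 edges.
Total vertices: 6.
The graph is planar.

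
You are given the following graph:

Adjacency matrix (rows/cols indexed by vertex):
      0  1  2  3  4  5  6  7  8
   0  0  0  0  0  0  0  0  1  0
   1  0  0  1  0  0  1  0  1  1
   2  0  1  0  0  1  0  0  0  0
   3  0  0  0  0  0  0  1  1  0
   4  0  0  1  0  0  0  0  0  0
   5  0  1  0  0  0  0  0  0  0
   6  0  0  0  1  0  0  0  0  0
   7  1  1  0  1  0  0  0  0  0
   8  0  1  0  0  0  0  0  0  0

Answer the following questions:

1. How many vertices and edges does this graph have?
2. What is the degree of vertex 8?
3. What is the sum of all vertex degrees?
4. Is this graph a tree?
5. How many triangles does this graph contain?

Count: 9 vertices, 8 edges.
Vertex 8 has neighbors [1], degree = 1.
Handshaking lemma: 2 * 8 = 16.
A graph is a tree iff it is connected and has exactly n-1 edges. This graph is connected (all 9 vertices in one component) and has 9-1 = 8 edges. It is a tree.
Number of triangles = 0.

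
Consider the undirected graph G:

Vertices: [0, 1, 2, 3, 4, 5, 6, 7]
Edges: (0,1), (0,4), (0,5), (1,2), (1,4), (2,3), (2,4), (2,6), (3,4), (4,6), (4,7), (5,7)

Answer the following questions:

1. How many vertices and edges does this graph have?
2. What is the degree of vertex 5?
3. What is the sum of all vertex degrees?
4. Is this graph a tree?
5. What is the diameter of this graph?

Count: 8 vertices, 12 edges.
Vertex 5 has neighbors [0, 7], degree = 2.
Handshaking lemma: 2 * 12 = 24.
A tree on 8 vertices has 7 edges. This graph has 12 edges (5 extra). Not a tree.
Diameter (longest shortest path) = 3.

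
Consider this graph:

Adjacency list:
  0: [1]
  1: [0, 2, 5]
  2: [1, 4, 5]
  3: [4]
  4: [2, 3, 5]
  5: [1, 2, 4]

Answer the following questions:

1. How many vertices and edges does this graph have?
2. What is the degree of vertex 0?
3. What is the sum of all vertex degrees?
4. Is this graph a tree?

Count: 6 vertices, 7 edges.
Vertex 0 has neighbors [1], degree = 1.
Handshaking lemma: 2 * 7 = 14.
A tree on 6 vertices has 5 edges. This graph has 7 edges (2 extra). Not a tree.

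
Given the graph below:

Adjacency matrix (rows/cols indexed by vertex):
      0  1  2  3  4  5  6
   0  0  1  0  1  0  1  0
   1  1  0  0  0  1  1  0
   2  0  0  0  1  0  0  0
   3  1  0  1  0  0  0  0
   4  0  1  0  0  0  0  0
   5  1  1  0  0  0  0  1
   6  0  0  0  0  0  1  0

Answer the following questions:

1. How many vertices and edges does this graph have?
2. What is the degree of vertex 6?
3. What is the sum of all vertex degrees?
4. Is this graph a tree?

Count: 7 vertices, 7 edges.
Vertex 6 has neighbors [5], degree = 1.
Handshaking lemma: 2 * 7 = 14.
A tree on 7 vertices has 6 edges. This graph has 7 edges (1 extra). Not a tree.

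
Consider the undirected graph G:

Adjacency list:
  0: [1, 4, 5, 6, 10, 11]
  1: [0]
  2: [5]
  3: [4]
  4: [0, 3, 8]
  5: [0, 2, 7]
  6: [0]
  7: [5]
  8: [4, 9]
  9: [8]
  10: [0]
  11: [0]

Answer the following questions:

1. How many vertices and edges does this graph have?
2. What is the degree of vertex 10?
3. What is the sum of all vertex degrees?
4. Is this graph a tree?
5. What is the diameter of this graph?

Count: 12 vertices, 11 edges.
Vertex 10 has neighbors [0], degree = 1.
Handshaking lemma: 2 * 11 = 22.
A graph is a tree iff it is connected and has exactly n-1 edges. This graph is connected (all 12 vertices in one component) and has 12-1 = 11 edges. It is a tree.
Diameter (longest shortest path) = 5.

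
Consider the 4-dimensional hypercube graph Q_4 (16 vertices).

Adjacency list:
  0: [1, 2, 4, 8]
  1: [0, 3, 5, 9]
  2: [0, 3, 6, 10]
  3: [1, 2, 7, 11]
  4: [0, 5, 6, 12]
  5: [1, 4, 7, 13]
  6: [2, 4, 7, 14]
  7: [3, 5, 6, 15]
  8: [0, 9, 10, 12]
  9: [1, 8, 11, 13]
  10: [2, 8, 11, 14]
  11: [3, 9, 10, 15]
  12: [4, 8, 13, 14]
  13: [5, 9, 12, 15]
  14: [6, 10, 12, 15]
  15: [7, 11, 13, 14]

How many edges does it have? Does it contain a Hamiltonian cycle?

Q_4 has 16 * 4 / 2 = 32 edges.
Q_4 (d >= 2) always has a Hamiltonian cycle: a 4-bit cyclic Gray code visits every vertex exactly once and returns to the start.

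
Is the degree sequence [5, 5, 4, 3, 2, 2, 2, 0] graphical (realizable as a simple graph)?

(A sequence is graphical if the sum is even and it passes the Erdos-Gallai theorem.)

Sum of degrees = 23. Sum is odd, so the sequence is NOT graphical.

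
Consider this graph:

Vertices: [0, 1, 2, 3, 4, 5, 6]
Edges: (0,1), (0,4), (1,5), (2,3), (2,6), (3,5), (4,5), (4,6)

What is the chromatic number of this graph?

The graph has a maximum clique of size 2 (lower bound on chromatic number).
A valid 3-coloring: {0: 1, 1: 0, 2: 0, 3: 2, 4: 0, 5: 1, 6: 1}.
No proper 2-coloring exists (verified by exhaustive search).
Chromatic number = 3.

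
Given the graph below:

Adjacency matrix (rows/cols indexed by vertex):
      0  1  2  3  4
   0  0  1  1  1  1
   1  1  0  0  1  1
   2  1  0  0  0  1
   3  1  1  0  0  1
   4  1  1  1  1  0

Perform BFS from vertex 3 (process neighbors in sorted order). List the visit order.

BFS from vertex 3 (neighbors processed in ascending order):
Visit order: 3, 0, 1, 4, 2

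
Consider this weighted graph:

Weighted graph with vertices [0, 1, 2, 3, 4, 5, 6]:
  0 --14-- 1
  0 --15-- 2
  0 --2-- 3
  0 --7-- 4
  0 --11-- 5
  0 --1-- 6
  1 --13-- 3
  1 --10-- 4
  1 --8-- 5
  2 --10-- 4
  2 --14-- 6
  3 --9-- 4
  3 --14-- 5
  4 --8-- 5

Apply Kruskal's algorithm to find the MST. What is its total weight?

Applying Kruskal's algorithm (sort edges by weight, add if no cycle):
  Add (0,6) w=1
  Add (0,3) w=2
  Add (0,4) w=7
  Add (1,5) w=8
  Add (4,5) w=8
  Skip (3,4) w=9 (creates cycle)
  Skip (1,4) w=10 (creates cycle)
  Add (2,4) w=10
  Skip (0,5) w=11 (creates cycle)
  Skip (1,3) w=13 (creates cycle)
  Skip (0,1) w=14 (creates cycle)
  Skip (2,6) w=14 (creates cycle)
  Skip (3,5) w=14 (creates cycle)
  Skip (0,2) w=15 (creates cycle)
MST weight = 36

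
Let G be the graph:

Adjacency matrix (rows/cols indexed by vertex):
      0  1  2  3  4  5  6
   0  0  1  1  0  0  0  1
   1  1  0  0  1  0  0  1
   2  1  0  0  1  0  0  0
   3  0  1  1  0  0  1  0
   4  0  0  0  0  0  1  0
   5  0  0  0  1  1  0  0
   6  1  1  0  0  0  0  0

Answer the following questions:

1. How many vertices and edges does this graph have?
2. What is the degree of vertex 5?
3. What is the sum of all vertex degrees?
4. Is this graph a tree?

Count: 7 vertices, 8 edges.
Vertex 5 has neighbors [3, 4], degree = 2.
Handshaking lemma: 2 * 8 = 16.
A tree on 7 vertices has 6 edges. This graph has 8 edges (2 extra). Not a tree.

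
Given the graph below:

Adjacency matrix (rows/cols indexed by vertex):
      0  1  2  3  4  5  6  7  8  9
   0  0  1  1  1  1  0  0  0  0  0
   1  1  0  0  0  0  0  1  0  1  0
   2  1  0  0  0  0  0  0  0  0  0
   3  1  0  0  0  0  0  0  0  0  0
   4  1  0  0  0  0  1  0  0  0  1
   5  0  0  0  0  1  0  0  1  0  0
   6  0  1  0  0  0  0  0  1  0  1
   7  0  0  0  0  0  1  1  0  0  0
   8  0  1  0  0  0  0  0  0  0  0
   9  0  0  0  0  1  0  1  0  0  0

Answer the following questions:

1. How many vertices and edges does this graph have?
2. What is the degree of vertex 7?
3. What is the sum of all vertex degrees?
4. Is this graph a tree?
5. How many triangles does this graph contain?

Count: 10 vertices, 11 edges.
Vertex 7 has neighbors [5, 6], degree = 2.
Handshaking lemma: 2 * 11 = 22.
A tree on 10 vertices has 9 edges. This graph has 11 edges (2 extra). Not a tree.
Number of triangles = 0.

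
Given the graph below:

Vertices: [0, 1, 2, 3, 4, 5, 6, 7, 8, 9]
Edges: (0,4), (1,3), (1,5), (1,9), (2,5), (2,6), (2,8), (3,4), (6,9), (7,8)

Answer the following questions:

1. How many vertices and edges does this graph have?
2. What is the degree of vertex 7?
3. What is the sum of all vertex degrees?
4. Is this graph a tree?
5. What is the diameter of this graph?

Count: 10 vertices, 10 edges.
Vertex 7 has neighbors [8], degree = 1.
Handshaking lemma: 2 * 10 = 20.
A tree on 10 vertices has 9 edges. This graph has 10 edges (1 extra). Not a tree.
Diameter (longest shortest path) = 7.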